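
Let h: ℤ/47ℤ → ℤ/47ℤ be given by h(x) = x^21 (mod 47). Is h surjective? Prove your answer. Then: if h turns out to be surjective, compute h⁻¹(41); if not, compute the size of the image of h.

Since 47 is prime, the nonzero elements of ℤ/47ℤ form a cyclic group of order 46.
As gcd(21, 46) = 1, raising to the 21st power is a bijection on this group: if a^21 ≡ b^21 then (ab^{−1})^21 = 1, and the only element of order dividing gcd(21, 46) = 1 is 1, so a = b.
With h(0) = 0 this makes h injective on all of ℤ/47ℤ, hence bijective (finite equal-size domain and codomain). In particular h is surjective.
Since h is surjective, we find the preimage of 41. The inverse of x ↦ x^21 on (ℤ/47ℤ)^× is x ↦ x^11, because 21·11 = 231 = 5·46 + 1 ≡ 1 (mod 46) and x^{46} = 1 for x ≠ 0 (Fermat). So h⁻¹(41) = 41^11 mod 47.
Repeated squaring mod 47: 41^1 ≡ 41, 41^2 ≡ 41² = 1681 ≡ 36, 41^4 ≡ 36² = 1296 ≡ 27, 41^8 ≡ 27² = 729 ≡ 24. Since 11 = 8 + 2 + 1, 41^11 ≡ 24·36·41: 24·36 = 864 ≡ 18, then 18·41 = 738 ≡ 33. So 41^11 ≡ 33 (mod 47).
Hence h⁻¹(41) = 33.

33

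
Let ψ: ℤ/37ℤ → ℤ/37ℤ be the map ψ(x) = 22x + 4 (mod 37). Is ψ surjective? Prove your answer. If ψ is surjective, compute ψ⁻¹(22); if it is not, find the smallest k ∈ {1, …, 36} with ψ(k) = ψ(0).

21

By definition, surjectivity means every element of the codomain has a preimage under ψ.
Since gcd(22, 37) = 1, 22 is invertible modulo 37. Euclid's algorithm: 37 = 1·22 + 15, 22 = 1·15 + 7, 15 = 2·7 + 1; back-substituting gives 1 = 32·22 − 19·37, so 22⁻¹ ≡ 32 (mod 37).
Then y ↦ 32(y − 4) is a two-sided inverse to ψ, so every y ∈ ℤ/37ℤ has a preimage.
Therefore ψ is surjective.
Since ψ is surjective, we compute ψ⁻¹(22): solve 22x + 4 ≡ 22 (mod 37), i.e. 22x ≡ 18 (mod 37).
Multiplying by 22⁻¹ = 32 gives x ≡ 32·18 = 576 = 15·37 + 21 ≡ 21 (mod 37).
Check: ψ(21) = 22·21 + 4 = 466 = 12·37 + 22 ≡ 22 (mod 37).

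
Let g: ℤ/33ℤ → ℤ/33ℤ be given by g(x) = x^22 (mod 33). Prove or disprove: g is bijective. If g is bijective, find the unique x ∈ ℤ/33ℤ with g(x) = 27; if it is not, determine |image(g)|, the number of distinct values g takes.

g(4): Repeated squaring mod 33: 4^1 ≡ 4, 4^2 ≡ 4² = 16, 4^4 ≡ 16² = 256 ≡ 25, 4^8 ≡ 25² = 625 ≡ 31, 4^16 ≡ 31² = 961 ≡ 4. Since 22 = 16 + 4 + 2, 4^22 ≡ 4·25·16: 4·25 = 100 ≡ 1, then 1·16 = 16. So 4^22 ≡ 16 (mod 33).
g(7): Repeated squaring mod 33: 7^1 ≡ 7, 7^2 ≡ 7² = 49 ≡ 16, 7^4 ≡ 16² = 256 ≡ 25, 7^8 ≡ 25² = 625 ≡ 31, 7^16 ≡ 31² = 961 ≡ 4. Since 22 = 16 + 4 + 2, 7^22 ≡ 4·25·16: 4·25 = 100 ≡ 1, then 1·16 = 16. So 7^22 ≡ 16 (mod 33).
So g(4) = g(7) = 16 while 4 ≠ 7, so g is not injective, hence not bijective.
Since g is not bijective, we determine |image(g)|. Computing x^22 mod 33 for each x (by repeated squaring, reducing mod 33 at every step), the values g(0), g(1), …, g(32) are: 0, 1, 4, 9, 16, 25, 3, 16, 31, 15, 1, 22, 12, 4, 31, 27, 25, 25, 27, 31, 4, 12, 22, 1, 15, 31, 16, 3, 25, 16, 9, 4, 1.
The distinct values are {0, 1, 3, 4, 9, 12, 15, 16, 22, 25, 27, 31}; there are 12 of them.

12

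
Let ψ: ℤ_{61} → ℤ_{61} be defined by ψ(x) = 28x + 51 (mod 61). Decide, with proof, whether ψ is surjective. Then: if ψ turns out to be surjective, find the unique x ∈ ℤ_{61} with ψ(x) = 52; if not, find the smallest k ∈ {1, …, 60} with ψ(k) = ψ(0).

Since gcd(28, 61) = 1, 28 is invertible modulo 61. Euclid's algorithm: 61 = 2·28 + 5, 28 = 5·5 + 3, 5 = 1·3 + 2, 3 = 1·2 + 1; back-substituting gives 1 = 24·28 − 11·61, so 28⁻¹ ≡ 24 (mod 61).
For any y ∈ ℤ_{61}, x = 24(y − 51) mod 61 satisfies ψ(x) = 28·24(y − 51) + 51 ≡ y (since 28·24 ≡ 1 mod 61). So every y has a preimage.
Therefore ψ is surjective.
Since ψ is surjective, we find ψ⁻¹(52): we need 28x ≡ 52 − 51 ≡ 1 (mod 61). Using 28⁻¹ = 24: x ≡ 24·1 = 24, so x = 24.
Check: ψ(24) = 28·24 + 51 = 723 = 11·61 + 52 ≡ 52 (mod 61).

24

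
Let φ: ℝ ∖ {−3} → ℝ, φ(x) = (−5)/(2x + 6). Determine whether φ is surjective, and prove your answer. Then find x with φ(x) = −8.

If φ(x) = 0, cross-multiplying gives 2(−5) = 0(2x + 6), which simplifies to −10 = 0 — false.  So 0 has no preimage and φ is not surjective.
Solving φ(x) = −8: cross-multiplying gives −5 = −8(2x + 6), which rearranges to 16x = −43, so x = −43/16.

-43/16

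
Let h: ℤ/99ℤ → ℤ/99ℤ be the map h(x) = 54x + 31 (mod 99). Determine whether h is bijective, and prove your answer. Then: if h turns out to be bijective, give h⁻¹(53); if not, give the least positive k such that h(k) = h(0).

We have gcd(54, 99) = 9 > 1. Taking s = 0 and t = 11: h(0) = 31 and h(11) = 54·11 + 31 = 625 ≡ 31 (mod 99).
So h(0) = h(11) while 0 ≠ 11, so h is not injective, hence not bijective.
Since h is not bijective, we find the least positive k with h(k) = h(0): this means 54k ≡ 0 (mod 99), i.e. 99 ∣ 54k. Since gcd(54, 99) = 9, dividing through by 9 this holds exactly when 11 ∣ 6k, and as gcd(6, 11) = 1, exactly when 11 ∣ k.
The smallest positive such k is 11.

11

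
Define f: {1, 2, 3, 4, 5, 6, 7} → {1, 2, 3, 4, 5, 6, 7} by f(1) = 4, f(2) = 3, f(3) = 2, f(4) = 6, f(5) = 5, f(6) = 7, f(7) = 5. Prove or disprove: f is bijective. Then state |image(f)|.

f(5) = 5 = f(7) with 5 ≠ 7, so f is not injective, hence not bijective.
The image of f is {2, 3, 4, 5, 6, 7}, which has 6 elements.

6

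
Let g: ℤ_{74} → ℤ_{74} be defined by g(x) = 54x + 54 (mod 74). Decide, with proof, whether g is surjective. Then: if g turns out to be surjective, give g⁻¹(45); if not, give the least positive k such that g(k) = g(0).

37

Recall: surjectivity means every element of the codomain has a preimage under g.
Since gcd(54, 74) = 2, we have 54x ≡ 0 (mod 2) for all x, so g(x) ≡ 0 (mod 2).
But 1 ≢ 0 (mod 2), so 1 ∈ ℤ_{74} has no preimage. Thus g is not surjective.
Since g is not surjective, we find the least positive k with g(k) = g(0): this means 54k ≡ 0 (mod 74), i.e. 74 ∣ 54k. Since gcd(54, 74) = 2, dividing through by 2 this holds exactly when 37 ∣ 27k, and as gcd(27, 37) = 1, exactly when 37 ∣ k.
The smallest positive such k is 37.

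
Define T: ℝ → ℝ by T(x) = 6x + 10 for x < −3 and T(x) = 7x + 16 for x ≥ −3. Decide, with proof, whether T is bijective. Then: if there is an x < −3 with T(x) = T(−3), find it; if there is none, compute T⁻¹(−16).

-13/3

Both pieces are strictly increasing (slopes 6 and 7), so each is injective on its own interval.
The left piece maps (−∞, −3) onto (−∞, −8); the right piece maps [−3, ∞) onto [−5, ∞).
The images leave a gap (−8 has no preimage), so T is not surjective, hence not bijective.
Because the two images are disjoint, no x < −3 has T(x) = T(−3), so we compute T⁻¹(−16): −16 lies in (−∞, −8), so solve 6x + 10 = −16: x = (−16 − 10)/6 = −13/3.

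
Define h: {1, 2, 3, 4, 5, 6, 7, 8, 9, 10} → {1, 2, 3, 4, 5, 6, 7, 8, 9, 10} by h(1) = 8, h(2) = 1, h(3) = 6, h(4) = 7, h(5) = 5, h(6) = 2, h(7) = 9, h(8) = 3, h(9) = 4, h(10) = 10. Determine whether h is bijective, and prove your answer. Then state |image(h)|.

10

The values 8, 1, 6, 7, 5, 2, 9, 3, 4, 10 are a permutation of {1, 2, 3, 4, 5, 6, 7, 8, 9, 10}: each element appears exactly once.
So h is injective and surjective, hence bijective.
The image of h is {1, 2, 3, 4, 5, 6, 7, 8, 9, 10}, which has 10 elements.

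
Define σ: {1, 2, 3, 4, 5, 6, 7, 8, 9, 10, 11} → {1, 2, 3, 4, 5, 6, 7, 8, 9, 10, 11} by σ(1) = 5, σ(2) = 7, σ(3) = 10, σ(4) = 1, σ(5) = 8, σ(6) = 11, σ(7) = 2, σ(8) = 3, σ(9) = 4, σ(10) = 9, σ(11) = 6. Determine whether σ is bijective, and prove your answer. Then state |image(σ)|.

The values 5, 7, 10, 1, 8, 11, 2, 3, 4, 9, 6 are a permutation of {1, 2, 3, 4, 5, 6, 7, 8, 9, 10, 11}: each element appears exactly once.
So σ is injective and surjective, hence bijective.
The image of σ is {1, 2, 3, 4, 5, 6, 7, 8, 9, 10, 11}, which has 11 elements.

11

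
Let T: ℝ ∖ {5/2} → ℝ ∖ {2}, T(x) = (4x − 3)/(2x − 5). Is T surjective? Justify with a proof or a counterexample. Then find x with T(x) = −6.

For any y ≠ 2, solving y(2x − 5) = 4x − 3 for x gives a well-defined x ≠ 5/2. So T is surjective.
Solving T(x) = −6: cross-multiplying gives 4x − 3 = −6(2x − 5), which rearranges to 16x = 33, so x = 33/16.

33/16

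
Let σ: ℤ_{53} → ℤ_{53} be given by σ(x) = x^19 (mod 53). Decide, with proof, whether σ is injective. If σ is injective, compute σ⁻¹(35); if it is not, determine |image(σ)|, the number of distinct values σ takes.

5

Since 53 is prime, the nonzero elements of ℤ_{53} form a cyclic group of order 52.
As gcd(19, 52) = 1, raising to the 19th power is a bijection on this group: if u^19 ≡ v^19 then (uv^{−1})^19 = 1, and the only element of order dividing gcd(19, 52) = 1 is 1, so u = v.
With σ(0) = 0 this makes σ injective on all of ℤ_{53}, hence bijective (finite equal-size domain and codomain). In particular σ is injective.
Since σ is injective, we find the preimage of 35. The inverse of x ↦ x^19 on (ℤ_{53})^× is x ↦ x^11, because 19·11 = 209 = 4·52 + 1 ≡ 1 (mod 52) and x^{52} = 1 for x ≠ 0 (Fermat). So σ⁻¹(35) = 35^11 mod 53.
Repeated squaring mod 53: 35^1 ≡ 35, 35^2 ≡ 35² = 1225 ≡ 6, 35^4 ≡ 6² = 36, 35^8 ≡ 36² = 1296 ≡ 24. Since 11 = 8 + 2 + 1, 35^11 ≡ 24·6·35: 24·6 = 144 ≡ 38, then 38·35 = 1330 ≡ 5. So 35^11 ≡ 5 (mod 53).
Hence σ⁻¹(35) = 5.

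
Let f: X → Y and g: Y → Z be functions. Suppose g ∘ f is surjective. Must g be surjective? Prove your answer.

Let c ∈ Z. Since g ∘ f is surjective, some a ∈ X has g(f(a)) = c. Then b = f(a) ∈ Y satisfies g(b) = c. So g is surjective.

surjective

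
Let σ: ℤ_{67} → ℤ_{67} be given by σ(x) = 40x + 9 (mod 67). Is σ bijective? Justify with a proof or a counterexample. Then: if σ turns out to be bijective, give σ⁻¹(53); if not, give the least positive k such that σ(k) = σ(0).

Suppose σ(s) = σ(t) in ℤ_{67}. Then 40s + 9 ≡ 40t + 9 (mod 67), thus 40(s − t) ≡ 0 (mod 67).
Since gcd(40, 67) = 1, 40 is invertible modulo 67, therefore s − t ≡ 0 (mod 67), i.e. s = t.
We now compute 40⁻¹ mod 67 explicitly. Euclid's algorithm: 67 = 1·40 + 27, 40 = 1·27 + 13, 27 = 2·13 + 1; back-substituting gives 1 = 62·40 − 37·67, so 40⁻¹ ≡ 62 (mod 67).
For any y ∈ ℤ_{67}, x = 62(y − 9) mod 67 satisfies σ(x) = 40·62(y − 9) + 9 ≡ y (since 40·62 ≡ 1 mod 67). So every y has a preimage.
So σ is bijective.
Since σ is bijective, we compute σ⁻¹(53): solve 40x + 9 ≡ 53 (mod 67), i.e. 40x ≡ 44 (mod 67).
Multiplying by 40⁻¹ = 62 gives x ≡ 62·44 = 2728 = 40·67 + 48 ≡ 48 (mod 67).
Check: σ(48) = 40·48 + 9 = 1929 = 28·67 + 53 ≡ 53 (mod 67).

48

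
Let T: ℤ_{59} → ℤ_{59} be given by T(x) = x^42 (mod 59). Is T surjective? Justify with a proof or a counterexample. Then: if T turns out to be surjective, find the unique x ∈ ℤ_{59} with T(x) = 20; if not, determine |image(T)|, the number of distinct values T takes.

T(29): Repeated squaring mod 59: 29^1 ≡ 29, 29^2 ≡ 29² = 841 ≡ 15, 29^4 ≡ 15² = 225 ≡ 48, 29^8 ≡ 48² = 2304 ≡ 3, 29^16 ≡ 3² = 9, 29^32 ≡ 9² = 81 ≡ 22. Since 42 = 32 + 8 + 2, 29^42 ≡ 22·3·15: 22·3 = 66 ≡ 7, then 7·15 = 105 ≡ 46. So 29^42 ≡ 46 (mod 59).
T(30): Repeated squaring mod 59: 30^1 ≡ 30, 30^2 ≡ 30² = 900 ≡ 15, 30^4 ≡ 15² = 225 ≡ 48, 30^8 ≡ 48² = 2304 ≡ 3, 30^16 ≡ 3² = 9, 30^32 ≡ 9² = 81 ≡ 22. Since 42 = 32 + 8 + 2, 30^42 ≡ 22·3·15: 22·3 = 66 ≡ 7, then 7·15 = 105 ≡ 46. So 30^42 ≡ 46 (mod 59).
So T(29) = T(30) = 46 while 29 ≠ 30, therefore T is not injective.
A non-injective map from the 59-element set ℤ_{59} to itself takes at most 58 distinct values, so it cannot be surjective. Therefore T is not surjective.
Since T is not surjective, we determine |image(T)|. Computing x^42 mod 59 for each x (by repeated squaring, reducing mod 59 at every step), the values T(0), T(1), …, T(58) are: 0, 1, 9, 25, 22, 28, 48, 4, 21, 35, 16, 5, 19, 27, 36, 51, 12, 15, 20, 57, 26, 41, 45, 3, 53, 17, 7, 49, 29, 46, 46, 29, 49, 7, 17, 53, 3, 45, 41, 26, 57, 20, 15, 12, 51, 36, 27, 19, 5, 16, 35, 21, 4, 48, 28, 22, 25, 9, 1.
The distinct values are {0, 1, 3, 4, 5, 7, 9, 12, 15, 16, 17, 19, 20, 21, 22, 25, 26, 27, 28, 29, 35, 36, 41, 45, 46, 48, 49, 51, 53, 57}; there are 30 of them.

30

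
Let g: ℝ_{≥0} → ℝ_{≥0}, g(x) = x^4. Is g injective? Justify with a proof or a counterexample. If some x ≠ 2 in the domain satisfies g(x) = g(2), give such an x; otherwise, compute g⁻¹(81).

On ℝ_{≥0}, x ↦ x^4 is strictly increasing, so g(s) = g(t) forces s = t. Hence g is injective.
Since x ↦ x^4 is strictly increasing on ℝ_{≥0}, it is injective there, so no x ≠ 2 in the domain has g(x) = g(2). We therefore compute g⁻¹(81) = 81^{1/4} = 3 (indeed 3^4 = 81).

3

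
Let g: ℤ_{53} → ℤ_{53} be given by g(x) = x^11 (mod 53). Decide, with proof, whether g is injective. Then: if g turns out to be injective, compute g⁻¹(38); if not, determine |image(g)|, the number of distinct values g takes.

29

Since 53 is prime, the nonzero elements of ℤ_{53} form a cyclic group of order 52.
As gcd(11, 52) = 1, raising to the 11th power is a bijection on this group: if u^11 ≡ v^11 then (uv^{−1})^11 = 1, and the only element of order dividing gcd(11, 52) = 1 is 1, so u = v.
With g(0) = 0 this makes g injective on all of ℤ_{53}, hence bijective (finite equal-size domain and codomain). In particular g is injective.
Since g is injective, we find the preimage of 38. The inverse of x ↦ x^11 on (ℤ_{53})^× is x ↦ x^19, because 11·19 = 209 = 4·52 + 1 ≡ 1 (mod 52) and x^{52} = 1 for x ≠ 0 (Fermat). So g⁻¹(38) = 38^19 mod 53.
Repeated squaring mod 53: 38^1 ≡ 38, 38^2 ≡ 38² = 1444 ≡ 13, 38^4 ≡ 13² = 169 ≡ 10, 38^8 ≡ 10² = 100 ≡ 47, 38^16 ≡ 47² = 2209 ≡ 36. Since 19 = 16 + 2 + 1, 38^19 ≡ 36·13·38: 36·13 = 468 ≡ 44, then 44·38 = 1672 ≡ 29. So 38^19 ≡ 29 (mod 53).
Hence g⁻¹(38) = 29.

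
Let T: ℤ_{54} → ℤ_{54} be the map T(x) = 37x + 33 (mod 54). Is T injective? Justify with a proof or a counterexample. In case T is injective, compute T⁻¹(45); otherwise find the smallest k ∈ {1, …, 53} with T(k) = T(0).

Recall: T is injective when T(a) = T(b) forces a = b.
If T(a) = T(b), then 37a ≡ 37b (mod 54). Because gcd(37, 54) = 1, we may cancel 37 to get a ≡ b (mod 54).
Therefore T is injective.
We now compute 37⁻¹ mod 54 explicitly. Euclid's algorithm: 54 = 1·37 + 17, 37 = 2·17 + 3, 17 = 5·3 + 2, 3 = 1·2 + 1; back-substituting gives 1 = 19·37 − 13·54, so 37⁻¹ ≡ 19 (mod 54).
Since T is injective, we find T⁻¹(45): we need 37x ≡ 45 − 33 ≡ 12 (mod 54). Using 37⁻¹ = 19: x ≡ 19·12 = 228 = 4·54 + 12, so x = 12.
Check: T(12) = 37·12 + 33 = 477 = 8·54 + 45 ≡ 45 (mod 54).

12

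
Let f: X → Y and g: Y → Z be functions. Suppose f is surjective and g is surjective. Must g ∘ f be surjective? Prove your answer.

Let c ∈ Z. Since g is surjective, there is b ∈ Y with g(b) = c. Since f is surjective, there is a ∈ X with f(a) = b.
Then (g ∘ f)(a) = g(b) = c. Therefore g ∘ f is surjective.

surjective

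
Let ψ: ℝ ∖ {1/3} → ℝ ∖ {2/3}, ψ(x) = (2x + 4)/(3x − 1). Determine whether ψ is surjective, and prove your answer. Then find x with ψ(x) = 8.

For any y ≠ 2/3, solving y(3x − 1) = 2x + 4 for x gives a well-defined x ≠ 1/3. So ψ is surjective.
Solving ψ(x) = 8: cross-multiplying gives 2x + 4 = 8(3x − 1), which rearranges to −22x = −12, so x = 6/11.

6/11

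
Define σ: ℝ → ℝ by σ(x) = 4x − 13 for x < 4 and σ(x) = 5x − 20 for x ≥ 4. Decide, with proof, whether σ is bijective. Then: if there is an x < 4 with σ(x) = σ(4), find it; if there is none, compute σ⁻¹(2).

13/4

Both pieces are strictly increasing (slopes 4 and 5), so each is injective on its own interval.
The left piece maps (−∞, 4) onto (−∞, 3); the right piece maps [4, ∞) onto [0, ∞).
These images overlap. In particular σ(4) = 0 (right piece), and solving 4x − 13 = 0 on the left piece gives x = 13/4 < 4.
So σ(13/4) = σ(4) with 13/4 ≠ 4, and σ is not injective, hence not bijective. This x = 13/4 is the requested value below 4.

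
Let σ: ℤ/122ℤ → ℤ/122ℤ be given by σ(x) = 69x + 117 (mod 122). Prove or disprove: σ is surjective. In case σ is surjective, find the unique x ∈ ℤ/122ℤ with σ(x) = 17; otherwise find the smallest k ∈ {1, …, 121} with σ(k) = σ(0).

18

Recall that σ is surjective if every y in the codomain equals σ(x) for some x in the domain.
Since gcd(69, 122) = 1, 69 is invertible modulo 122. Euclid's algorithm: 122 = 1·69 + 53, 69 = 1·53 + 16, 53 = 3·16 + 5, 16 = 3·5 + 1; back-substituting gives 1 = 23·69 − 13·122, so 69⁻¹ ≡ 23 (mod 122).
For any y ∈ ℤ/122ℤ, x = 23(y − 117) mod 122 satisfies σ(x) = 69·23(y − 117) + 117 ≡ y (since 69·23 ≡ 1 mod 122). So every y has a preimage.
Hence σ is surjective.
Since σ is surjective, we compute σ⁻¹(17): solve 69x + 117 ≡ 17 (mod 122), i.e. 69x ≡ 22 (mod 122).
Multiplying by 69⁻¹ = 23 gives x ≡ 23·22 = 506 = 4·122 + 18 ≡ 18 (mod 122).
Check: σ(18) = 69·18 + 117 = 1359 = 11·122 + 17 ≡ 17 (mod 122).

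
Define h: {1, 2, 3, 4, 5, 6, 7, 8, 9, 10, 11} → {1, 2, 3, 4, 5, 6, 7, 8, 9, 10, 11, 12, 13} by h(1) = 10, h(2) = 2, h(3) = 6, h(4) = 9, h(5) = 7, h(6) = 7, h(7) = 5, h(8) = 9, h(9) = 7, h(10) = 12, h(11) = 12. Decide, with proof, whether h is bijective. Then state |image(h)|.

7

h(5) = 7 = h(6) with 5 ≠ 6, so h is not injective, hence not bijective.
The image of h is {2, 5, 6, 7, 9, 10, 12}, which has 7 elements.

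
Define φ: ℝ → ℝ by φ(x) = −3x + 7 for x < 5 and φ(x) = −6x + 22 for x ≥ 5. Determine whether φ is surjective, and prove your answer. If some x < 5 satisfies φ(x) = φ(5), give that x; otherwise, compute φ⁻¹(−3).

Both pieces are strictly decreasing (slopes −3 and −6), so each is injective on its own interval.
The left piece maps (−∞, 5) onto (−8, ∞); the right piece maps [5, ∞) onto (−∞, −8].
These images together cover ℝ, so φ is surjective.
Because the two images are disjoint, no x < 5 has φ(x) = φ(5), so we compute φ⁻¹(−3): −3 lies in (−8, ∞), so solve −3x + 7 = −3: x = (−3 − 7)/(−3) = 10/3.

10/3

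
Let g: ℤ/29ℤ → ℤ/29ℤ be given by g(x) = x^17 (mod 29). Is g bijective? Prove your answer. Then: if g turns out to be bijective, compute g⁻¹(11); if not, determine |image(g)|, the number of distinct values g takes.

14

Since 29 is prime, the nonzero elements of ℤ/29ℤ form a cyclic group of order 28.
As gcd(17, 28) = 1, raising to the 17th power is a bijection on this group: if x_1^17 ≡ x_2^17 then (x_1x_2^{−1})^17 = 1, and the only element of order dividing gcd(17, 28) = 1 is 1, so x_1 = x_2.
With g(0) = 0 this makes g injective on all of ℤ/29ℤ, hence bijective (finite equal-size domain and codomain). In particular g is bijective.
Since g is bijective, we find the preimage of 11. The inverse of x ↦ x^17 on (ℤ/29ℤ)^× is x ↦ x^5, because 17·5 = 85 = 3·28 + 1 ≡ 1 (mod 28) and x^{28} = 1 for x ≠ 0 (Fermat). So g⁻¹(11) = 11^5 mod 29.
Repeated squaring mod 29: 11^1 ≡ 11, 11^2 ≡ 11² = 121 ≡ 5, 11^4 ≡ 5² = 25. Since 5 = 4 + 1, 11^5 ≡ 25·11: 25·11 = 275 ≡ 14. So 11^5 ≡ 14 (mod 29).
Hence g⁻¹(11) = 14.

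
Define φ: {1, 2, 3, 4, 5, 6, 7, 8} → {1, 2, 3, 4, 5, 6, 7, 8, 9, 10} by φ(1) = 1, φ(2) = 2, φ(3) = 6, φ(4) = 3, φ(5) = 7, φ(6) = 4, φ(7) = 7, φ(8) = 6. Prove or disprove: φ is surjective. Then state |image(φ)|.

6

No element maps to 5, so φ is not surjective.
The image of φ is {1, 2, 3, 4, 6, 7}, which has 6 elements.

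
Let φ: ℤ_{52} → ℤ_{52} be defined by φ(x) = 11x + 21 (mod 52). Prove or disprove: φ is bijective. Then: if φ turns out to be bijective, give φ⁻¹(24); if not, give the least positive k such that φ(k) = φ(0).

5

By definition, φ is injective if φ(a) = φ(b) implies a = b.
Suppose φ(a) = φ(b) in ℤ_{52}. Then 11a + 21 ≡ 11b + 21 (mod 52), therefore 11(a − b) ≡ 0 (mod 52).
Since gcd(11, 52) = 1, 11 is invertible modulo 52, therefore a − b ≡ 0 (mod 52), i.e. a = b.
We now compute 11⁻¹ mod 52 explicitly. Euclid's algorithm: 52 = 4·11 + 8, 11 = 1·8 + 3, 8 = 2·3 + 2, 3 = 1·2 + 1; back-substituting gives 1 = 19·11 − 4·52, so 11⁻¹ ≡ 19 (mod 52).
Then y ↦ 19(y − 21) is a two-sided inverse to φ, so every y ∈ ℤ_{52} has a preimage.
Therefore φ is bijective.
Since φ is bijective, we compute φ⁻¹(24): solve 11x + 21 ≡ 24 (mod 52), i.e. 11x ≡ 3 (mod 52).
Multiplying by 11⁻¹ = 19 gives x ≡ 19·3 = 57 = 1·52 + 5 ≡ 5 (mod 52).
Check: φ(5) = 11·5 + 21 = 76 = 1·52 + 24 ≡ 24 (mod 52).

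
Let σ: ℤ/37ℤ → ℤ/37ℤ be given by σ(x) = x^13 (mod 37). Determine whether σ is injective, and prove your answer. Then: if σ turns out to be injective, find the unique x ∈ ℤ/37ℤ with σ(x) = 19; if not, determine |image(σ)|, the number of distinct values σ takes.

13

Since 37 is prime, the nonzero elements of ℤ/37ℤ form a cyclic group of order 36.
As gcd(13, 36) = 1, raising to the 13th power is a bijection on this group: if u^13 ≡ v^13 then (uv^{−1})^13 = 1, and the only element of order dividing gcd(13, 36) = 1 is 1, so u = v.
With σ(0) = 0 this makes σ injective on all of ℤ/37ℤ, hence bijective (finite equal-size domain and codomain). In particular σ is injective.
Since σ is injective, we find the preimage of 19. The inverse of x ↦ x^13 on (ℤ/37ℤ)^× is x ↦ x^25, because 13·25 = 325 = 9·36 + 1 ≡ 1 (mod 36) and x^{36} = 1 for x ≠ 0 (Fermat). So σ⁻¹(19) = 19^25 mod 37.
Repeated squaring mod 37: 19^1 ≡ 19, 19^2 ≡ 19² = 361 ≡ 28, 19^4 ≡ 28² = 784 ≡ 7, 19^8 ≡ 7² = 49 ≡ 12, 19^16 ≡ 12² = 144 ≡ 33. Since 25 = 16 + 8 + 1, 19^25 ≡ 33·12·19: 33·12 = 396 ≡ 26, then 26·19 = 494 ≡ 13. So 19^25 ≡ 13 (mod 37).
Hence σ⁻¹(19) = 13.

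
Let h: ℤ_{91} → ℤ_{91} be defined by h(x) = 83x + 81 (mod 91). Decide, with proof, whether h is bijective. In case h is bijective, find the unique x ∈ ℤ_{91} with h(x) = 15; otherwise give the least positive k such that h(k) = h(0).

Suppose h(a) = h(b) in ℤ_{91}. Then 83a + 81 ≡ 83b + 81 (mod 91), therefore 83(a − b) ≡ 0 (mod 91).
Since gcd(83, 91) = 1, 83 is invertible modulo 91, so a − b ≡ 0 (mod 91), i.e. a = b.
We now compute 83⁻¹ mod 91 explicitly. Euclid's algorithm: 91 = 1·83 + 8, 83 = 10·8 + 3, 8 = 2·3 + 2, 3 = 1·2 + 1; back-substituting gives 1 = 34·83 − 31·91, so 83⁻¹ ≡ 34 (mod 91).
For any y ∈ ℤ_{91}, x = 34(y − 81) mod 91 satisfies h(x) = 83·34(y − 81) + 81 ≡ y (since 83·34 ≡ 1 mod 91). So every y has a preimage.
Hence h is bijective.
Since h is bijective, we find h⁻¹(15): we need 83x ≡ 15 − 81 ≡ 25 (mod 91). Using 83⁻¹ = 34: x ≡ 34·25 = 850 = 9·91 + 31, so x = 31.
Check: h(31) = 83·31 + 81 = 2654 = 29·91 + 15 ≡ 15 (mod 91).

31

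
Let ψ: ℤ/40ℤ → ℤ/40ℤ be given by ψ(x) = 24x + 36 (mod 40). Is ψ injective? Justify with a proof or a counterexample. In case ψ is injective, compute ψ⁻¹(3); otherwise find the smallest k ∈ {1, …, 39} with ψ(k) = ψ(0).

By definition, ψ is injective if ψ(s) = ψ(t) implies s = t.
We have gcd(24, 40) = 8 > 1. Taking s = 0 and t = 5: ψ(0) = 36 and ψ(5) = 24·5 + 36 = 156 ≡ 36 (mod 40).
So ψ(0) = ψ(5) while 0 ≠ 5, therefore ψ is not injective.
Since ψ is not injective, we find the least positive k with ψ(k) = ψ(0): this means 24k ≡ 0 (mod 40), i.e. 40 ∣ 24k. Since gcd(24, 40) = 8, dividing through by 8 this holds exactly when 5 ∣ 3k, and as gcd(3, 5) = 1, exactly when 5 ∣ k.
The smallest positive such k is 5.

5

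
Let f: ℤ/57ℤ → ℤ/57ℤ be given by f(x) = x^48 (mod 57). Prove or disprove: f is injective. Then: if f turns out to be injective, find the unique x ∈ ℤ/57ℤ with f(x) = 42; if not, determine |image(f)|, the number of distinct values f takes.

8

f(2): Repeated squaring mod 57: 2^1 ≡ 2, 2^2 ≡ 2² = 4, 2^4 ≡ 4² = 16, 2^8 ≡ 16² = 256 ≡ 28, 2^16 ≡ 28² = 784 ≡ 43, 2^32 ≡ 43² = 1849 ≡ 25. Since 48 = 32 + 16, 2^48 ≡ 25·43: 25·43 = 1075 ≡ 49. So 2^48 ≡ 49 (mod 57).
f(5): Repeated squaring mod 57: 5^1 ≡ 5, 5^2 ≡ 5² = 25, 5^4 ≡ 25² = 625 ≡ 55, 5^8 ≡ 55² = 3025 ≡ 4, 5^16 ≡ 4² = 16, 5^32 ≡ 16² = 256 ≡ 28. Since 48 = 32 + 16, 5^48 ≡ 28·16: 28·16 = 448 ≡ 49. So 5^48 ≡ 49 (mod 57).
So f(2) = f(5) = 49 while 2 ≠ 5, thus f is not injective.
Since f is not injective, we determine |image(f)|. Computing x^48 mod 57 for each x (by repeated squaring, reducing mod 57 at every step), the values f(0), f(1), …, f(56) are: 0, 1, 49, 30, 7, 49, 45, 1, 1, 45, 7, 1, 39, 7, 49, 45, 49, 49, 39, 19, 1, 30, 49, 7, 30, 7, 1, 39, 7, 7, 39, 1, 7, 30, 7, 49, 30, 1, 19, 39, 49, 49, 45, 49, 7, 39, 1, 7, 45, 1, 1, 45, 49, 7, 30, 49, 1.
The distinct values are {0, 1, 7, 19, 30, 39, 45, 49}; there are 8 of them.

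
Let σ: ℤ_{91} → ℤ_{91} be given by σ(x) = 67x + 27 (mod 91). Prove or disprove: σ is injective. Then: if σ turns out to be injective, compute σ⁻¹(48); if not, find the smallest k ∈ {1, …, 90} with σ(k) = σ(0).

56

Suppose σ(s) = σ(t) in ℤ_{91}. Then 67s + 27 ≡ 67t + 27 (mod 91), so 67(s − t) ≡ 0 (mod 91).
Since gcd(67, 91) = 1, 67 is invertible modulo 91, therefore s − t ≡ 0 (mod 91), i.e. s = t.
Thus σ is injective.
We now compute 67⁻¹ mod 91 explicitly. Euclid's algorithm: 91 = 1·67 + 24, 67 = 2·24 + 19, 24 = 1·19 + 5, 19 = 3·5 + 4, 5 = 1·4 + 1; back-substituting gives 1 = 72·67 − 53·91, so 67⁻¹ ≡ 72 (mod 91).
Since σ is injective, we compute σ⁻¹(48): solve 67x + 27 ≡ 48 (mod 91), i.e. 67x ≡ 21 (mod 91).
Multiplying by 67⁻¹ = 72 gives x ≡ 72·21 = 1512 = 16·91 + 56 ≡ 56 (mod 91).
Check: σ(56) = 67·56 + 27 = 3779 = 41·91 + 48 ≡ 48 (mod 91).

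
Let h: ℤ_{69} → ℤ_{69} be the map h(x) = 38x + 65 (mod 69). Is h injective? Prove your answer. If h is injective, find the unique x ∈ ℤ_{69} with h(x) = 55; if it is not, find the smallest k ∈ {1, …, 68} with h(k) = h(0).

7

Suppose h(x_1) = h(x_2) in ℤ_{69}. Then 38x_1 + 65 ≡ 38x_2 + 65 (mod 69), thus 38(x_1 − x_2) ≡ 0 (mod 69).
Since gcd(38, 69) = 1, 38 is invertible modulo 69, hence x_1 − x_2 ≡ 0 (mod 69), i.e. x_1 = x_2.
Thus h is injective.
We now compute 38⁻¹ mod 69 explicitly. Euclid's algorithm: 69 = 1·38 + 31, 38 = 1·31 + 7, 31 = 4·7 + 3, 7 = 2·3 + 1; back-substituting gives 1 = 20·38 − 11·69, so 38⁻¹ ≡ 20 (mod 69).
Since h is injective, we compute h⁻¹(55): solve 38x + 65 ≡ 55 (mod 69), i.e. 38x ≡ 59 (mod 69).
Multiplying by 38⁻¹ = 20 gives x ≡ 20·59 = 1180 = 17·69 + 7 ≡ 7 (mod 69).
Check: h(7) = 38·7 + 65 = 331 = 4·69 + 55 ≡ 55 (mod 69).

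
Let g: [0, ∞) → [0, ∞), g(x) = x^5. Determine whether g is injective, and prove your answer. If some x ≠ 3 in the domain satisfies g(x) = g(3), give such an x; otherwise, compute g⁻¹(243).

On [0, ∞), x ↦ x^5 is strictly increasing, so g(s) = g(t) forces s = t. So g is injective.
Since x ↦ x^5 is strictly increasing on [0, ∞), it is injective there, so no x ≠ 3 in the domain has g(x) = g(3). We therefore compute g⁻¹(243) = 243^{1/5} = 3 (indeed 3^5 = 243).

3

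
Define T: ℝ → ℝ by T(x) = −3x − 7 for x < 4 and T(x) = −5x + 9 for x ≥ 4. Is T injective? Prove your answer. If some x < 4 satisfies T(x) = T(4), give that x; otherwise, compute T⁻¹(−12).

Both pieces are strictly decreasing (slopes −3 and −5), so each is injective on its own interval.
The left piece maps (−∞, 4) onto (−19, ∞); the right piece maps [4, ∞) onto (−∞, −11].
These images overlap. In particular T(4) = −11 (right piece), and solving −3x − 7 = −11 on the left piece gives x = 4/3 < 4.
So T(4/3) = T(4) with 4/3 ≠ 4, and T is not injective. This x = 4/3 is the requested value below 4.

4/3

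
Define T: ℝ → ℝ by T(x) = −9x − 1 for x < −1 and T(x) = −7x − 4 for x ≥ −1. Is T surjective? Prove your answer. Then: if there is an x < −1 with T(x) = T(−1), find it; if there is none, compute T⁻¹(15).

-16/9

Both pieces are strictly decreasing (slopes −9 and −7), so each is injective on its own interval.
The left piece maps (−∞, −1) onto (8, ∞); the right piece maps [−1, ∞) onto (−∞, 3].
The union (8, ∞) ∪ (−∞, 3] omits the interval between 8 and 3; in particular 8 has no preimage. So T is not surjective.
Because the two images are disjoint, no x < −1 has T(x) = T(−1), so we compute T⁻¹(15): 15 lies in (8, ∞), so solve −9x − 1 = 15: x = (15 + 1)/(−9) = −16/9.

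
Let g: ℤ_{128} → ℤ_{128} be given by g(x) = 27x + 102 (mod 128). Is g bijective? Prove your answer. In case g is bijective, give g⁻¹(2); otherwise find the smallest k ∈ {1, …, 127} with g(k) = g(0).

By definition, g is injective when g(s) = g(t) forces s = t.
Suppose g(s) = g(t) in ℤ_{128}. Then 27s + 102 ≡ 27t + 102 (mod 128), so 27(s − t) ≡ 0 (mod 128).
Since gcd(27, 128) = 1, 27 is invertible modulo 128, therefore s − t ≡ 0 (mod 128), i.e. s = t.
We now compute 27⁻¹ mod 128 explicitly. Euclid's algorithm: 128 = 4·27 + 20, 27 = 1·20 + 7, 20 = 2·7 + 6, 7 = 1·6 + 1; back-substituting gives 1 = 19·27 − 4·128, so 27⁻¹ ≡ 19 (mod 128).
Then y ↦ 19(y − 102) is a two-sided inverse to g, so every y ∈ ℤ_{128} has a preimage.
Hence g is bijective.
Since g is bijective, we find g⁻¹(2): we need 27x ≡ 2 − 102 ≡ 28 (mod 128). Using 27⁻¹ = 19: x ≡ 19·28 = 532 = 4·128 + 20, so x = 20.
Check: g(20) = 27·20 + 102 = 642 = 5·128 + 2 ≡ 2 (mod 128).

20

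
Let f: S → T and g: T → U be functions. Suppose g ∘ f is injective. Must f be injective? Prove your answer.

injective

Suppose f(x_1) = f(x_2). Applying g: (g ∘ f)(x_1) = (g ∘ f)(x_2). Since g ∘ f is injective, x_1 = x_2. Therefore f is injective.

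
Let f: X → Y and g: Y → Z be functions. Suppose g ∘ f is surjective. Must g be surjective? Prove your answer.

Let c ∈ Z. Since g ∘ f is surjective, some a ∈ X has g(f(a)) = c. Then b = f(a) ∈ Y satisfies g(b) = c. So g is surjective.

surjective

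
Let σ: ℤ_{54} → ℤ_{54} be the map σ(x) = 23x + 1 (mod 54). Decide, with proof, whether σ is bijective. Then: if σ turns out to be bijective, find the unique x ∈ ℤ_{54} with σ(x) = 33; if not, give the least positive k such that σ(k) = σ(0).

Suppose σ(a) = σ(b) in ℤ_{54}. Then 23a + 1 ≡ 23b + 1 (mod 54), so 23(a − b) ≡ 0 (mod 54).
Since gcd(23, 54) = 1, 23 is invertible modulo 54, so a − b ≡ 0 (mod 54), i.e. a = b.
We now compute 23⁻¹ mod 54 explicitly. Euclid's algorithm: 54 = 2·23 + 8, 23 = 2·8 + 7, 8 = 1·7 + 1; back-substituting gives 1 = 47·23 − 20·54, so 23⁻¹ ≡ 47 (mod 54).
Then y ↦ 47(y − 1) is a two-sided inverse to σ, so every y ∈ ℤ_{54} has a preimage.
Thus σ is bijective.
Since σ is bijective, we compute σ⁻¹(33): solve 23x + 1 ≡ 33 (mod 54), i.e. 23x ≡ 32 (mod 54).
Multiplying by 23⁻¹ = 47 gives x ≡ 47·32 = 1504 = 27·54 + 46 ≡ 46 (mod 54).
Check: σ(46) = 23·46 + 1 = 1059 = 19·54 + 33 ≡ 33 (mod 54).

46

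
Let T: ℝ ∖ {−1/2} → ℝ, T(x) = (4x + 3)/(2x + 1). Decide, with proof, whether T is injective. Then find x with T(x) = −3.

Suppose T(u) = T(v). Cross-multiplying: (4u + 3)(2v + 1) = (4v + 3)(2u + 1).
Expanding both sides and cancelling the symmetric terms leaves −2·(u − v) = 0. Since −2 ≠ 0, u = v. Hence T is injective.
Solving T(x) = −3: cross-multiplying gives 4x + 3 = −3(2x + 1), which rearranges to 10x = −6, so x = −3/5.

-3/5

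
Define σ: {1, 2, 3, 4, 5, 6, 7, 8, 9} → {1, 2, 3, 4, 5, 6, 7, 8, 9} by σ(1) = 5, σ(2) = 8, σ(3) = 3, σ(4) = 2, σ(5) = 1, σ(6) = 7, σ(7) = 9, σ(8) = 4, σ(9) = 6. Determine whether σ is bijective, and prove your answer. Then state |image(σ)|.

9

The values 5, 8, 3, 2, 1, 7, 9, 4, 6 are a permutation of {1, 2, 3, 4, 5, 6, 7, 8, 9}: each element appears exactly once.
So σ is injective and surjective, hence bijective.
The image of σ is {1, 2, 3, 4, 5, 6, 7, 8, 9}, which has 9 elements.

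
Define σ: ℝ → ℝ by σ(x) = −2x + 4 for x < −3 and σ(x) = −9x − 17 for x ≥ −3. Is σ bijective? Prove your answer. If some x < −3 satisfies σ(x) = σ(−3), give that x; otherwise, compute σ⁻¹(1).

Both pieces are strictly decreasing (slopes −2 and −9), so each is injective on its own interval.
The left piece maps (−∞, −3) onto (10, ∞); the right piece maps [−3, ∞) onto (−∞, 10].
Since 10 = 10, the images partition ℝ: σ is injective and surjective, hence bijective.
Because the two images are disjoint, no x < −3 has σ(x) = σ(−3), so we compute σ⁻¹(1): 1 lies in (−∞, 10], so solve −9x − 17 = 1: x = (1 + 17)/(−9) = −2.

-2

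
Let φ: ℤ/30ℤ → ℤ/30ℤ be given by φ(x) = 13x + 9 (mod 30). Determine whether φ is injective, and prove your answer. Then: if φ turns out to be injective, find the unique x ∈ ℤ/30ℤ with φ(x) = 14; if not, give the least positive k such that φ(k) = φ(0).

5

By definition, φ is injective if φ(x_1) = φ(x_2) implies x_1 = x_2.
If φ(x_1) = φ(x_2), then 13x_1 ≡ 13x_2 (mod 30). Because gcd(13, 30) = 1, we may cancel 13 to get x_1 ≡ x_2 (mod 30).
Therefore φ is injective.
We now compute 13⁻¹ mod 30 explicitly. Euclid's algorithm: 30 = 2·13 + 4, 13 = 3·4 + 1; back-substituting gives 1 = 7·13 − 3·30, so 13⁻¹ ≡ 7 (mod 30).
Since φ is injective, we find φ⁻¹(14): we need 13x ≡ 14 − 9 ≡ 5 (mod 30). Using 13⁻¹ = 7: x ≡ 7·5 = 35 = 1·30 + 5, so x = 5.
Check: φ(5) = 13·5 + 9 = 74 = 2·30 + 14 ≡ 14 (mod 30).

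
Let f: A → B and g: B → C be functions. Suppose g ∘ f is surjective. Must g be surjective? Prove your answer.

surjective

Let c ∈ C. Since g ∘ f is surjective, some a ∈ A has g(f(a)) = c. Then b = f(a) ∈ B satisfies g(b) = c. So g is surjective.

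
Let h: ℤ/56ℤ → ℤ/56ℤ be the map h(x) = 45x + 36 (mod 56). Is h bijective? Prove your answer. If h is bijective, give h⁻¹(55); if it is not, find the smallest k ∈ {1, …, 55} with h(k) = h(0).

Suppose h(u) = h(v) in ℤ/56ℤ. Then 45u + 36 ≡ 45v + 36 (mod 56), thus 45(u − v) ≡ 0 (mod 56).
Since gcd(45, 56) = 1, 45 is invertible modulo 56, so u − v ≡ 0 (mod 56), i.e. u = v.
We now compute 45⁻¹ mod 56 explicitly. Euclid's algorithm: 56 = 1·45 + 11, 45 = 4·11 + 1; back-substituting gives 1 = 5·45 − 4·56, so 45⁻¹ ≡ 5 (mod 56).
Then y ↦ 5(y − 36) is a two-sided inverse to h, so every y ∈ ℤ/56ℤ has a preimage.
Therefore h is bijective.
Since h is bijective, we find h⁻¹(55): we need 45x ≡ 55 − 36 ≡ 19 (mod 56). Using 45⁻¹ = 5: x ≡ 5·19 = 95 = 1·56 + 39, so x = 39.
Check: h(39) = 45·39 + 36 = 1791 = 31·56 + 55 ≡ 55 (mod 56).

39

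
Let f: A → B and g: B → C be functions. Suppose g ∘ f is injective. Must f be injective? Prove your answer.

injective

Suppose f(a) = f(b). Applying g: (g ∘ f)(a) = (g ∘ f)(b). Since g ∘ f is injective, a = b. Hence f is injective.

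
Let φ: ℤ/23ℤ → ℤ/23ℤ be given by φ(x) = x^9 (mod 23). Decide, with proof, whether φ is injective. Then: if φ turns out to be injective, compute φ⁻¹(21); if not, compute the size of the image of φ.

Since 23 is prime, the nonzero elements of ℤ/23ℤ form a cyclic group of order 22.
As gcd(9, 22) = 1, raising to the 9th power is a bijection on this group: if a^9 ≡ b^9 then (ab^{−1})^9 = 1, and the only element of order dividing gcd(9, 22) = 1 is 1, so a = b.
With φ(0) = 0 this makes φ injective on all of ℤ/23ℤ, hence bijective (finite equal-size domain and codomain). In particular φ is injective.
Since φ is injective, we find the preimage of 21. The inverse of x ↦ x^9 on (ℤ/23ℤ)^× is x ↦ x^5, because 9·5 = 45 = 2·22 + 1 ≡ 1 (mod 22) and x^{22} = 1 for x ≠ 0 (Fermat). So φ⁻¹(21) = 21^5 mod 23.
Repeated squaring mod 23: 21^1 ≡ 21, 21^2 ≡ 21² = 441 ≡ 4, 21^4 ≡ 4² = 16. Since 5 = 4 + 1, 21^5 ≡ 16·21: 16·21 = 336 ≡ 14. So 21^5 ≡ 14 (mod 23).
Hence φ⁻¹(21) = 14.

14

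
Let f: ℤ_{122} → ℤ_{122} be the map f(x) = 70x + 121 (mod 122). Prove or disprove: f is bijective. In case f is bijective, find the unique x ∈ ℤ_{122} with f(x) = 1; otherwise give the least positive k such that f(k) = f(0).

By definition, f is injective if f(s) = f(t) implies s = t.
We have gcd(70, 122) = 2 > 1. Taking s = 0 and t = 61: f(0) = 121 and f(61) = 70·61 + 121 = 4391 ≡ 121 (mod 122).
So f(0) = f(61) while 0 ≠ 61, thus f is not injective, hence not bijective.
Since f is not bijective, we find the least positive k with f(k) = f(0): this means 70k ≡ 0 (mod 122), i.e. 122 ∣ 70k. Since gcd(70, 122) = 2, dividing through by 2 this holds exactly when 61 ∣ 35k, and as gcd(35, 61) = 1, exactly when 61 ∣ k.
The smallest positive such k is 61.

61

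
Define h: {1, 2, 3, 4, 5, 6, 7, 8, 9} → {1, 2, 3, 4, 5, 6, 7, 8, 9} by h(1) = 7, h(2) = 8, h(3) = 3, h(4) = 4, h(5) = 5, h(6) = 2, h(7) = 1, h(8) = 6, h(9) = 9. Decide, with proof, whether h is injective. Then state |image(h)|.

The values h(1), …, h(9) are 7, 8, 3, 4, 5, 2, 1, 6, 9 — all distinct.
So h(x_1) = h(x_2) only when x_1 = x_2, and h is injective.
The image of h is {1, 2, 3, 4, 5, 6, 7, 8, 9}, which has 9 elements.

9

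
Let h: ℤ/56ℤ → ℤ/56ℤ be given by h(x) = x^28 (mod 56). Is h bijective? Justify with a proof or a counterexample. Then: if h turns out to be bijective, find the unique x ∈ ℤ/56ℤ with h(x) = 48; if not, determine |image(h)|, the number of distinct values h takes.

8

h(6): Repeated squaring mod 56: 6^1 ≡ 6, 6^2 ≡ 6² = 36, 6^4 ≡ 36² = 1296 ≡ 8, 6^8 ≡ 8² = 64 ≡ 8, 6^16 ≡ 8² = 64 ≡ 8. Since 28 = 16 + 8 + 4, 6^28 ≡ 8·8·8: 8·8 = 64 ≡ 8, then 8·8 = 64 ≡ 8. So 6^28 ≡ 8 (mod 56).
h(8): Repeated squaring mod 56: 8^1 ≡ 8, 8^2 ≡ 8² = 64 ≡ 8, 8^4 ≡ 8² = 64 ≡ 8, 8^8 ≡ 8² = 64 ≡ 8, 8^16 ≡ 8² = 64 ≡ 8. Since 28 = 16 + 8 + 4, 8^28 ≡ 8·8·8: 8·8 = 64 ≡ 8, then 8·8 = 64 ≡ 8. So 8^28 ≡ 8 (mod 56).
So h(6) = h(8) = 8 while 6 ≠ 8, so h is not injective, hence not bijective.
Since h is not bijective, we determine |image(h)|. Computing x^28 mod 56 for each x (by repeated squaring, reducing mod 56 at every step), the values h(0), h(1), …, h(55) are: 0, 1, 16, 25, 32, 9, 8, 49, 8, 9, 32, 25, 16, 1, 0, 1, 16, 25, 32, 9, 8, 49, 8, 9, 32, 25, 16, 1, 0, 1, 16, 25, 32, 9, 8, 49, 8, 9, 32, 25, 16, 1, 0, 1, 16, 25, 32, 9, 8, 49, 8, 9, 32, 25, 16, 1.
The distinct values are {0, 1, 8, 9, 16, 25, 32, 49}; there are 8 of them.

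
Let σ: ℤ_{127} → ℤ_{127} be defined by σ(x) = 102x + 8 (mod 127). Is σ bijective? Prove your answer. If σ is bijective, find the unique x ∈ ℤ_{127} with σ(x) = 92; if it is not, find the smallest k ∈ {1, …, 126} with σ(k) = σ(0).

If σ(a) = σ(b), then 102a ≡ 102b (mod 127). Because gcd(102, 127) = 1, we may cancel 102 to get a ≡ b (mod 127).
We now compute 102⁻¹ mod 127 explicitly. Euclid's algorithm: 127 = 1·102 + 25, 102 = 4·25 + 2, 25 = 12·2 + 1; back-substituting gives 1 = 66·102 − 53·127, so 102⁻¹ ≡ 66 (mod 127).
For any y ∈ ℤ_{127}, x = 66(y − 8) mod 127 satisfies σ(x) = 102·66(y − 8) + 8 ≡ y (since 102·66 ≡ 1 mod 127). So every y has a preimage.
So σ is bijective.
Since σ is bijective, we find σ⁻¹(92): we need 102x ≡ 92 − 8 ≡ 84 (mod 127). Using 102⁻¹ = 66: x ≡ 66·84 = 5544 = 43·127 + 83, so x = 83.
Check: σ(83) = 102·83 + 8 = 8474 = 66·127 + 92 ≡ 92 (mod 127).

83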